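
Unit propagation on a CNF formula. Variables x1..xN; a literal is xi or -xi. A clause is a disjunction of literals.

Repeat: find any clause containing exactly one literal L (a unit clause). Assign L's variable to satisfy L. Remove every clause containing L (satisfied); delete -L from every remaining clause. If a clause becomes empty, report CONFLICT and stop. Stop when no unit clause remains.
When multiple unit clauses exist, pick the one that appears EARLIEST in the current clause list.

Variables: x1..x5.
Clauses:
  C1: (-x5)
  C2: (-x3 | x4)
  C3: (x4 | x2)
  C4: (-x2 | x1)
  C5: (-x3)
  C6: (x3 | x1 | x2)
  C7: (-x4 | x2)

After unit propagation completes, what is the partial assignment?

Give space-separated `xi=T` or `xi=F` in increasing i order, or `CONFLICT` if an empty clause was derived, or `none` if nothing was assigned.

Answer: x3=F x5=F

Derivation:
unit clause [-5] forces x5=F; simplify:
  satisfied 1 clause(s); 6 remain; assigned so far: [5]
unit clause [-3] forces x3=F; simplify:
  drop 3 from [3, 1, 2] -> [1, 2]
  satisfied 2 clause(s); 4 remain; assigned so far: [3, 5]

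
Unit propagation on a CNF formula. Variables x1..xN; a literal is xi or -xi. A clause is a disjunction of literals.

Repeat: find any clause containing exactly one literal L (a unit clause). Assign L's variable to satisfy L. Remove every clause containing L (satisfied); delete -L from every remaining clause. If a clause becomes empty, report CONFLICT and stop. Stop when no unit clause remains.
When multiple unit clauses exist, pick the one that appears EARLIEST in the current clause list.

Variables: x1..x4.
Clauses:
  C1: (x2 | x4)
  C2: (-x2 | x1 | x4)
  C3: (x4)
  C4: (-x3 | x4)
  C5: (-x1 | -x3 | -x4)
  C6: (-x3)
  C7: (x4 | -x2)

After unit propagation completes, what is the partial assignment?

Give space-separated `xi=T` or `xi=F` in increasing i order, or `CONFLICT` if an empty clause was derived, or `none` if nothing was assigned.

Answer: x3=F x4=T

Derivation:
unit clause [4] forces x4=T; simplify:
  drop -4 from [-1, -3, -4] -> [-1, -3]
  satisfied 5 clause(s); 2 remain; assigned so far: [4]
unit clause [-3] forces x3=F; simplify:
  satisfied 2 clause(s); 0 remain; assigned so far: [3, 4]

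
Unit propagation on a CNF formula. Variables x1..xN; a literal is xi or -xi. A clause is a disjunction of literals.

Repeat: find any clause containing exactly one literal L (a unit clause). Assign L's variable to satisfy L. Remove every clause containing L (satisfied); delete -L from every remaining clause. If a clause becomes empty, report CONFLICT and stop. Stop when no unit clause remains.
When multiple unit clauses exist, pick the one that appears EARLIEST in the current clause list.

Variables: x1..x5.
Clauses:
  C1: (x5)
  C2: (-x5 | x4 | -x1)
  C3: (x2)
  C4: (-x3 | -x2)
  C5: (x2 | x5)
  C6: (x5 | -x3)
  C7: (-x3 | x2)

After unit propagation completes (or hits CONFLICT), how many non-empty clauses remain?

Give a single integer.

unit clause [5] forces x5=T; simplify:
  drop -5 from [-5, 4, -1] -> [4, -1]
  satisfied 3 clause(s); 4 remain; assigned so far: [5]
unit clause [2] forces x2=T; simplify:
  drop -2 from [-3, -2] -> [-3]
  satisfied 2 clause(s); 2 remain; assigned so far: [2, 5]
unit clause [-3] forces x3=F; simplify:
  satisfied 1 clause(s); 1 remain; assigned so far: [2, 3, 5]

Answer: 1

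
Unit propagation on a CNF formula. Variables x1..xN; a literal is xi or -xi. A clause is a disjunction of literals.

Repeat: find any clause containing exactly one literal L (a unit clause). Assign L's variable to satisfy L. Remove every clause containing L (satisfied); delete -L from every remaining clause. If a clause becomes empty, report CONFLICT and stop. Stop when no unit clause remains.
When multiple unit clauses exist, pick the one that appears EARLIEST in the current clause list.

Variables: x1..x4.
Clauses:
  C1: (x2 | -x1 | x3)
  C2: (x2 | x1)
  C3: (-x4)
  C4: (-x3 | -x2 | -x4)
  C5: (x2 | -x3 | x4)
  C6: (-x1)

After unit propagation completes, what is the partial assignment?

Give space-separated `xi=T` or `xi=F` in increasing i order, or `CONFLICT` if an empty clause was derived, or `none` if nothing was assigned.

Answer: x1=F x2=T x4=F

Derivation:
unit clause [-4] forces x4=F; simplify:
  drop 4 from [2, -3, 4] -> [2, -3]
  satisfied 2 clause(s); 4 remain; assigned so far: [4]
unit clause [-1] forces x1=F; simplify:
  drop 1 from [2, 1] -> [2]
  satisfied 2 clause(s); 2 remain; assigned so far: [1, 4]
unit clause [2] forces x2=T; simplify:
  satisfied 2 clause(s); 0 remain; assigned so far: [1, 2, 4]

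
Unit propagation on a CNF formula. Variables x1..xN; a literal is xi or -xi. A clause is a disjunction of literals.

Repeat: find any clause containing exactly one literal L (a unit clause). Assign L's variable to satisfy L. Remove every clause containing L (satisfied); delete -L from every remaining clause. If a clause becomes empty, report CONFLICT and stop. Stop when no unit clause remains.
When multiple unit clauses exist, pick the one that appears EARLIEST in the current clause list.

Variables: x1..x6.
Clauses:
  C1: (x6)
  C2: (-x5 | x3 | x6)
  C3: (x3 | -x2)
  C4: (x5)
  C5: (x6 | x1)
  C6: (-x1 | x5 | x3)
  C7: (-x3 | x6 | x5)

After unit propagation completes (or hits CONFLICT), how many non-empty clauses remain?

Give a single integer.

unit clause [6] forces x6=T; simplify:
  satisfied 4 clause(s); 3 remain; assigned so far: [6]
unit clause [5] forces x5=T; simplify:
  satisfied 2 clause(s); 1 remain; assigned so far: [5, 6]

Answer: 1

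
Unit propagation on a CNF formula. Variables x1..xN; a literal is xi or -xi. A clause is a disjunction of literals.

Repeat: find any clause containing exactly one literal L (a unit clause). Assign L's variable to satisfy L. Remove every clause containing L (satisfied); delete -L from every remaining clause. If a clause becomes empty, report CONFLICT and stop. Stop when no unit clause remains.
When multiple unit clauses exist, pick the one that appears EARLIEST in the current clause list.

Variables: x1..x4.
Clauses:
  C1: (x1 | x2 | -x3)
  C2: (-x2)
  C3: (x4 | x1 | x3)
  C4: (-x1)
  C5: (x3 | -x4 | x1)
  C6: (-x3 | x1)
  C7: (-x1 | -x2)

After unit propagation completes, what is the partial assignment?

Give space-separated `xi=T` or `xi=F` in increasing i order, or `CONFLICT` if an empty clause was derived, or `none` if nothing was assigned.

unit clause [-2] forces x2=F; simplify:
  drop 2 from [1, 2, -3] -> [1, -3]
  satisfied 2 clause(s); 5 remain; assigned so far: [2]
unit clause [-1] forces x1=F; simplify:
  drop 1 from [1, -3] -> [-3]
  drop 1 from [4, 1, 3] -> [4, 3]
  drop 1 from [3, -4, 1] -> [3, -4]
  drop 1 from [-3, 1] -> [-3]
  satisfied 1 clause(s); 4 remain; assigned so far: [1, 2]
unit clause [-3] forces x3=F; simplify:
  drop 3 from [4, 3] -> [4]
  drop 3 from [3, -4] -> [-4]
  satisfied 2 clause(s); 2 remain; assigned so far: [1, 2, 3]
unit clause [4] forces x4=T; simplify:
  drop -4 from [-4] -> [] (empty!)
  satisfied 1 clause(s); 1 remain; assigned so far: [1, 2, 3, 4]
CONFLICT (empty clause)

Answer: CONFLICT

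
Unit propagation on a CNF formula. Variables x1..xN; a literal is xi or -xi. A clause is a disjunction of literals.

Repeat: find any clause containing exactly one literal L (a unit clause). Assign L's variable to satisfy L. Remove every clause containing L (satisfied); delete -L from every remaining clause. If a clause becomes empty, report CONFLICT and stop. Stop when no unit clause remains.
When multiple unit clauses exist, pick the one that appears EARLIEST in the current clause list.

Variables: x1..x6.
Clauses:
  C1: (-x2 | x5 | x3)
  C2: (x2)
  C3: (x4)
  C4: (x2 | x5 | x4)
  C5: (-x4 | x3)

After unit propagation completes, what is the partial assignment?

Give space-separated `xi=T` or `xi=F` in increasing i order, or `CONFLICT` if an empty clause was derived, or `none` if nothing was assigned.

unit clause [2] forces x2=T; simplify:
  drop -2 from [-2, 5, 3] -> [5, 3]
  satisfied 2 clause(s); 3 remain; assigned so far: [2]
unit clause [4] forces x4=T; simplify:
  drop -4 from [-4, 3] -> [3]
  satisfied 1 clause(s); 2 remain; assigned so far: [2, 4]
unit clause [3] forces x3=T; simplify:
  satisfied 2 clause(s); 0 remain; assigned so far: [2, 3, 4]

Answer: x2=T x3=T x4=T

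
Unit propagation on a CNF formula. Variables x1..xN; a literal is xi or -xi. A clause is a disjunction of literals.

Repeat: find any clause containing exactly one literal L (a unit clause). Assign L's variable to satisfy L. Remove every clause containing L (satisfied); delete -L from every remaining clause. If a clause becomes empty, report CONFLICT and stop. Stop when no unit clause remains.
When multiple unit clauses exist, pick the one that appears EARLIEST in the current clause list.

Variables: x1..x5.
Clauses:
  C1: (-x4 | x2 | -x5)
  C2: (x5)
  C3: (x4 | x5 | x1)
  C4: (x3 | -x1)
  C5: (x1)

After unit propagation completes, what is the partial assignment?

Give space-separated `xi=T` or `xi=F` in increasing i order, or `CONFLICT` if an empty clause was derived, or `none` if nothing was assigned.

Answer: x1=T x3=T x5=T

Derivation:
unit clause [5] forces x5=T; simplify:
  drop -5 from [-4, 2, -5] -> [-4, 2]
  satisfied 2 clause(s); 3 remain; assigned so far: [5]
unit clause [1] forces x1=T; simplify:
  drop -1 from [3, -1] -> [3]
  satisfied 1 clause(s); 2 remain; assigned so far: [1, 5]
unit clause [3] forces x3=T; simplify:
  satisfied 1 clause(s); 1 remain; assigned so far: [1, 3, 5]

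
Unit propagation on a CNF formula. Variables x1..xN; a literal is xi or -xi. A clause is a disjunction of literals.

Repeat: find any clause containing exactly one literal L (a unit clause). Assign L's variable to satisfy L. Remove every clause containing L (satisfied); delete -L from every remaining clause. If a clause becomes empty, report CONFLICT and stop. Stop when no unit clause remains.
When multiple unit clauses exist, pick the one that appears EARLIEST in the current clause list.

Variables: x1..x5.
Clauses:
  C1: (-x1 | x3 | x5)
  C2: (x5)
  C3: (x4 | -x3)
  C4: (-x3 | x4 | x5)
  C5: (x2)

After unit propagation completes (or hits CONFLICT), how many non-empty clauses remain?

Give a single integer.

unit clause [5] forces x5=T; simplify:
  satisfied 3 clause(s); 2 remain; assigned so far: [5]
unit clause [2] forces x2=T; simplify:
  satisfied 1 clause(s); 1 remain; assigned so far: [2, 5]

Answer: 1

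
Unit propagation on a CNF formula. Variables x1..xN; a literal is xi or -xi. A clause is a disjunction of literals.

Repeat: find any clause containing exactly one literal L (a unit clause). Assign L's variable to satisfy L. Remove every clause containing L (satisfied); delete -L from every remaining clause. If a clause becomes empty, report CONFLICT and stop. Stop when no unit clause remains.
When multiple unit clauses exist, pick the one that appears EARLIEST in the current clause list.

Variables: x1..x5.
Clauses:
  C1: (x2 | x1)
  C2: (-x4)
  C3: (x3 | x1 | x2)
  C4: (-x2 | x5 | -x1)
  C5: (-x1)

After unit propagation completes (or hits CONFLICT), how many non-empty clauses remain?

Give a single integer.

unit clause [-4] forces x4=F; simplify:
  satisfied 1 clause(s); 4 remain; assigned so far: [4]
unit clause [-1] forces x1=F; simplify:
  drop 1 from [2, 1] -> [2]
  drop 1 from [3, 1, 2] -> [3, 2]
  satisfied 2 clause(s); 2 remain; assigned so far: [1, 4]
unit clause [2] forces x2=T; simplify:
  satisfied 2 clause(s); 0 remain; assigned so far: [1, 2, 4]

Answer: 0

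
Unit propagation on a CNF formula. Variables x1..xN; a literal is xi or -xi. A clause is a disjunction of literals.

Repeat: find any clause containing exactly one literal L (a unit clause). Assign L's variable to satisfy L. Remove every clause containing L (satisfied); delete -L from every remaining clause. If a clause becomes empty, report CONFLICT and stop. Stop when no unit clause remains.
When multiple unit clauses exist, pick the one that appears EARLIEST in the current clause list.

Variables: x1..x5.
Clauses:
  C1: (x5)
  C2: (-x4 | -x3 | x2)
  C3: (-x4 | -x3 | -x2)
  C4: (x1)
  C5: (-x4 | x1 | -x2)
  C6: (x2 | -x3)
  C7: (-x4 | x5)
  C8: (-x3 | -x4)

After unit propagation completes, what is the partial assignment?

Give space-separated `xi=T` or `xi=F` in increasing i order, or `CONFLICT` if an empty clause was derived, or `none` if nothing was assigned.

Answer: x1=T x5=T

Derivation:
unit clause [5] forces x5=T; simplify:
  satisfied 2 clause(s); 6 remain; assigned so far: [5]
unit clause [1] forces x1=T; simplify:
  satisfied 2 clause(s); 4 remain; assigned so far: [1, 5]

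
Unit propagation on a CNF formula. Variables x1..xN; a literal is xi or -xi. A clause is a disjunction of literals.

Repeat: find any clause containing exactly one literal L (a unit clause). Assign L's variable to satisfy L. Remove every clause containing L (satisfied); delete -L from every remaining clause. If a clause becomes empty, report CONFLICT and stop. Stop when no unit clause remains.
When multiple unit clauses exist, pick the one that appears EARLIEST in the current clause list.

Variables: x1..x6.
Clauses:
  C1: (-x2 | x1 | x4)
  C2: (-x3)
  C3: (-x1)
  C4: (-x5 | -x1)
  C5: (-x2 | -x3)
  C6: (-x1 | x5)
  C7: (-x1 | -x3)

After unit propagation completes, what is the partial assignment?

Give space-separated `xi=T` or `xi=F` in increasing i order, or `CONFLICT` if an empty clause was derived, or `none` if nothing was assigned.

Answer: x1=F x3=F

Derivation:
unit clause [-3] forces x3=F; simplify:
  satisfied 3 clause(s); 4 remain; assigned so far: [3]
unit clause [-1] forces x1=F; simplify:
  drop 1 from [-2, 1, 4] -> [-2, 4]
  satisfied 3 clause(s); 1 remain; assigned so far: [1, 3]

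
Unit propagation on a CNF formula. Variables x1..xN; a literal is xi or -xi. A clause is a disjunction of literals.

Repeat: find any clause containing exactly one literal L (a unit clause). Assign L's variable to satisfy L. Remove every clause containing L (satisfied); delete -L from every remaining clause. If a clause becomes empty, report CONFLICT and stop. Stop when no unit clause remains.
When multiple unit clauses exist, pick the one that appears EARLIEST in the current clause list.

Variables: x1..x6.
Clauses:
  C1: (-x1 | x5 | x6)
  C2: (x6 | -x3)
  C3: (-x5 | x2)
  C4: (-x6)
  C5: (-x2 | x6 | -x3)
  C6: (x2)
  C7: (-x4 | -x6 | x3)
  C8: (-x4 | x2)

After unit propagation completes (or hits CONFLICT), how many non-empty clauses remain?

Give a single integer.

unit clause [-6] forces x6=F; simplify:
  drop 6 from [-1, 5, 6] -> [-1, 5]
  drop 6 from [6, -3] -> [-3]
  drop 6 from [-2, 6, -3] -> [-2, -3]
  satisfied 2 clause(s); 6 remain; assigned so far: [6]
unit clause [-3] forces x3=F; simplify:
  satisfied 2 clause(s); 4 remain; assigned so far: [3, 6]
unit clause [2] forces x2=T; simplify:
  satisfied 3 clause(s); 1 remain; assigned so far: [2, 3, 6]

Answer: 1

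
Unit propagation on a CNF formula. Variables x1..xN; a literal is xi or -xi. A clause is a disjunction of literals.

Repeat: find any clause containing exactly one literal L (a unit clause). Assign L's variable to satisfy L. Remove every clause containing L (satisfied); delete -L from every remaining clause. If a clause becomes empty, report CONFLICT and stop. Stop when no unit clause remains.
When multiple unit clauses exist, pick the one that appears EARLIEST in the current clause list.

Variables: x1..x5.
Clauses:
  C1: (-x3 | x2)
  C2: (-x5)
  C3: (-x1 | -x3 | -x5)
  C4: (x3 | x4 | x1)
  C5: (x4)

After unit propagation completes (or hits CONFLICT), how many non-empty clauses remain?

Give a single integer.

unit clause [-5] forces x5=F; simplify:
  satisfied 2 clause(s); 3 remain; assigned so far: [5]
unit clause [4] forces x4=T; simplify:
  satisfied 2 clause(s); 1 remain; assigned so far: [4, 5]

Answer: 1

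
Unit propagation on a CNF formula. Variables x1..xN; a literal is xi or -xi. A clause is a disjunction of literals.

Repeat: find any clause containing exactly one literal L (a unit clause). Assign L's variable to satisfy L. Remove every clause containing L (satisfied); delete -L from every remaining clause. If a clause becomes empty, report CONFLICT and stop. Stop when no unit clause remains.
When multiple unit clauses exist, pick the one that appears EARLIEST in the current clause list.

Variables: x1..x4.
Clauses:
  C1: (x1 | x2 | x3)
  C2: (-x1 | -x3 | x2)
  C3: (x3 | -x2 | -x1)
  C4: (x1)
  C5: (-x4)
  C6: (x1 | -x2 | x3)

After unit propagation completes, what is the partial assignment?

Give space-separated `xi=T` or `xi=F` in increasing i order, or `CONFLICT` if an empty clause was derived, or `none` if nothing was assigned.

Answer: x1=T x4=F

Derivation:
unit clause [1] forces x1=T; simplify:
  drop -1 from [-1, -3, 2] -> [-3, 2]
  drop -1 from [3, -2, -1] -> [3, -2]
  satisfied 3 clause(s); 3 remain; assigned so far: [1]
unit clause [-4] forces x4=F; simplify:
  satisfied 1 clause(s); 2 remain; assigned so far: [1, 4]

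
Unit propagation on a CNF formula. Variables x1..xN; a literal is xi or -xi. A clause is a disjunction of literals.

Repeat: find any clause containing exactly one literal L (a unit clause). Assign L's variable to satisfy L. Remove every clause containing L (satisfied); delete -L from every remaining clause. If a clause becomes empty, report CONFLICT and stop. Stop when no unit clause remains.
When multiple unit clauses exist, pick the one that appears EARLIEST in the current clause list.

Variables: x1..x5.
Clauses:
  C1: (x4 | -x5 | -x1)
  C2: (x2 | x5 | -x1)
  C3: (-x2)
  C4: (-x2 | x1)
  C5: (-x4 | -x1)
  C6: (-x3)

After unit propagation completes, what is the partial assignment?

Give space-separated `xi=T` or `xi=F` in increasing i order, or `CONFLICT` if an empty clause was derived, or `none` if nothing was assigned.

Answer: x2=F x3=F

Derivation:
unit clause [-2] forces x2=F; simplify:
  drop 2 from [2, 5, -1] -> [5, -1]
  satisfied 2 clause(s); 4 remain; assigned so far: [2]
unit clause [-3] forces x3=F; simplify:
  satisfied 1 clause(s); 3 remain; assigned so far: [2, 3]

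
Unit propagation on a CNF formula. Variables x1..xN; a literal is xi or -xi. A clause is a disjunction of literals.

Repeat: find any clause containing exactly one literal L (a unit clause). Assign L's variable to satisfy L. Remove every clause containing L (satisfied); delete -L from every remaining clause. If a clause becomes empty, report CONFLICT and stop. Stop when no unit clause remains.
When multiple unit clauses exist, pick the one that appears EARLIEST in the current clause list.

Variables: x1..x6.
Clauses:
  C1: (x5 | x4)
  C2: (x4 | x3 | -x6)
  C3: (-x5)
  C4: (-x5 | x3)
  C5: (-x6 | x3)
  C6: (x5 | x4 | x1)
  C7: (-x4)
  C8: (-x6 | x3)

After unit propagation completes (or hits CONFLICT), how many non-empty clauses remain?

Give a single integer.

Answer: 2

Derivation:
unit clause [-5] forces x5=F; simplify:
  drop 5 from [5, 4] -> [4]
  drop 5 from [5, 4, 1] -> [4, 1]
  satisfied 2 clause(s); 6 remain; assigned so far: [5]
unit clause [4] forces x4=T; simplify:
  drop -4 from [-4] -> [] (empty!)
  satisfied 3 clause(s); 3 remain; assigned so far: [4, 5]
CONFLICT (empty clause)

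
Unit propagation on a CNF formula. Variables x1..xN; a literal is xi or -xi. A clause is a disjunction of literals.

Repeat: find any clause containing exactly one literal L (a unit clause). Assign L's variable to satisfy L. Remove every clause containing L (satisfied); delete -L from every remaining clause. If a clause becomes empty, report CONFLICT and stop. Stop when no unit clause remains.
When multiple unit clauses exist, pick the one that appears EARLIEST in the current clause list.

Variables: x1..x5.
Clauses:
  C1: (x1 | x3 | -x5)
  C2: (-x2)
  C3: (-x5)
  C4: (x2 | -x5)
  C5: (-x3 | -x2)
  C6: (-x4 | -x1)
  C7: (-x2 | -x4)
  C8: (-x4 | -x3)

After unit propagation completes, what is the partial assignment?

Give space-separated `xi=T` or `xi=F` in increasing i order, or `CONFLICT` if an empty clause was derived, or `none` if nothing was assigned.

Answer: x2=F x5=F

Derivation:
unit clause [-2] forces x2=F; simplify:
  drop 2 from [2, -5] -> [-5]
  satisfied 3 clause(s); 5 remain; assigned so far: [2]
unit clause [-5] forces x5=F; simplify:
  satisfied 3 clause(s); 2 remain; assigned so far: [2, 5]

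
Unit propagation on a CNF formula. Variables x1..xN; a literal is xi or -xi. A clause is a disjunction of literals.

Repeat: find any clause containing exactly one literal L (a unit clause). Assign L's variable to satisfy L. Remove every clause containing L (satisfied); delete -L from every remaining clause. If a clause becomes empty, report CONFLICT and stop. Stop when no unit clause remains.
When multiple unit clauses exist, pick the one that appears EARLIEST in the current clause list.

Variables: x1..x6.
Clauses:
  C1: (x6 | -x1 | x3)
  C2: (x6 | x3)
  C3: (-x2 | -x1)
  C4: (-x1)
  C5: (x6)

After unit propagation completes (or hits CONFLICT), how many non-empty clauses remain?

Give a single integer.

Answer: 0

Derivation:
unit clause [-1] forces x1=F; simplify:
  satisfied 3 clause(s); 2 remain; assigned so far: [1]
unit clause [6] forces x6=T; simplify:
  satisfied 2 clause(s); 0 remain; assigned so far: [1, 6]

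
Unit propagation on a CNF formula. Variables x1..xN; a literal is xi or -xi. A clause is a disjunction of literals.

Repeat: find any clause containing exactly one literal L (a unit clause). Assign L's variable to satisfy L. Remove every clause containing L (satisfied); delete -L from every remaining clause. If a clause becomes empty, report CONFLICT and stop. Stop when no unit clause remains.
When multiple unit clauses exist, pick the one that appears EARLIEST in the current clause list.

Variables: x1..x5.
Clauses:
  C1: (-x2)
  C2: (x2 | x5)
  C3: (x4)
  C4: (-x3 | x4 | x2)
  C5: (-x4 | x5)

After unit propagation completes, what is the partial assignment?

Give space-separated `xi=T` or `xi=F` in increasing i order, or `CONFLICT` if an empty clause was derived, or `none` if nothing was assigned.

unit clause [-2] forces x2=F; simplify:
  drop 2 from [2, 5] -> [5]
  drop 2 from [-3, 4, 2] -> [-3, 4]
  satisfied 1 clause(s); 4 remain; assigned so far: [2]
unit clause [5] forces x5=T; simplify:
  satisfied 2 clause(s); 2 remain; assigned so far: [2, 5]
unit clause [4] forces x4=T; simplify:
  satisfied 2 clause(s); 0 remain; assigned so far: [2, 4, 5]

Answer: x2=F x4=T x5=T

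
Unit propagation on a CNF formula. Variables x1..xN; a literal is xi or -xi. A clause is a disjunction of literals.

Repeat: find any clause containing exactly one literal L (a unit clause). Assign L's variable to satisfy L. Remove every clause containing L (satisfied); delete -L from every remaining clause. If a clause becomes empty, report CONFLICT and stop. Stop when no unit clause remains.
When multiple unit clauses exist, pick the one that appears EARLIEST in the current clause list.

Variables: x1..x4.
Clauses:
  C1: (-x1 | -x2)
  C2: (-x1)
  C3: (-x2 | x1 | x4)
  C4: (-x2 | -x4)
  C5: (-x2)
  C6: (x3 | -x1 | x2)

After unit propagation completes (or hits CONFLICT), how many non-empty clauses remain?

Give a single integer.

unit clause [-1] forces x1=F; simplify:
  drop 1 from [-2, 1, 4] -> [-2, 4]
  satisfied 3 clause(s); 3 remain; assigned so far: [1]
unit clause [-2] forces x2=F; simplify:
  satisfied 3 clause(s); 0 remain; assigned so far: [1, 2]

Answer: 0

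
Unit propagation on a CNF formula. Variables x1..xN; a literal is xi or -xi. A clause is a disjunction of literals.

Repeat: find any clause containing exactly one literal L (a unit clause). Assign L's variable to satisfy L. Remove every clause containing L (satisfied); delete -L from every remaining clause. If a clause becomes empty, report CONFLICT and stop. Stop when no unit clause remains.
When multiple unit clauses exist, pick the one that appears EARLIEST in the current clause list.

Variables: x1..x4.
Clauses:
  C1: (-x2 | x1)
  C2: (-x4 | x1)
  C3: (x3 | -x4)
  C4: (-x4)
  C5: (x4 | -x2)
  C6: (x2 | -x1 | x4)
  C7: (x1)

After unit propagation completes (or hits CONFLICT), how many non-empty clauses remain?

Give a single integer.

unit clause [-4] forces x4=F; simplify:
  drop 4 from [4, -2] -> [-2]
  drop 4 from [2, -1, 4] -> [2, -1]
  satisfied 3 clause(s); 4 remain; assigned so far: [4]
unit clause [-2] forces x2=F; simplify:
  drop 2 from [2, -1] -> [-1]
  satisfied 2 clause(s); 2 remain; assigned so far: [2, 4]
unit clause [-1] forces x1=F; simplify:
  drop 1 from [1] -> [] (empty!)
  satisfied 1 clause(s); 1 remain; assigned so far: [1, 2, 4]
CONFLICT (empty clause)

Answer: 0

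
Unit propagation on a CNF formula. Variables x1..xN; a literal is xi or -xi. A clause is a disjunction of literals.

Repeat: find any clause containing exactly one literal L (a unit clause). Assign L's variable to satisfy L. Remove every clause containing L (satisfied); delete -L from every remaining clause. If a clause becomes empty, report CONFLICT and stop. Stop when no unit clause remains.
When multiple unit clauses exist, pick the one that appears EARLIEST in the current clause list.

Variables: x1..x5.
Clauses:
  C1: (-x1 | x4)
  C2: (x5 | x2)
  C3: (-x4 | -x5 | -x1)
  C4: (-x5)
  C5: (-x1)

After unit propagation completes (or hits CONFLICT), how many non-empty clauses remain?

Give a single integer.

Answer: 0

Derivation:
unit clause [-5] forces x5=F; simplify:
  drop 5 from [5, 2] -> [2]
  satisfied 2 clause(s); 3 remain; assigned so far: [5]
unit clause [2] forces x2=T; simplify:
  satisfied 1 clause(s); 2 remain; assigned so far: [2, 5]
unit clause [-1] forces x1=F; simplify:
  satisfied 2 clause(s); 0 remain; assigned so far: [1, 2, 5]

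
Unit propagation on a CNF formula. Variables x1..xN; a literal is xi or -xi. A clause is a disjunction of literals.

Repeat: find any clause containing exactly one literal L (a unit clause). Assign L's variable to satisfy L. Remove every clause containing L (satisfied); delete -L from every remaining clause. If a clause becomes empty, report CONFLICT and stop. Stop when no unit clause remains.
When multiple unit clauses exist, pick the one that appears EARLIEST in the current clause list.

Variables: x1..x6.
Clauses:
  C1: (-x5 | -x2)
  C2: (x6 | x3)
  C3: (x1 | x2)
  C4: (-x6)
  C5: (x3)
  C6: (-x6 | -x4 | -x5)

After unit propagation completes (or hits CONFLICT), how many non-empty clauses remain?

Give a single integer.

Answer: 2

Derivation:
unit clause [-6] forces x6=F; simplify:
  drop 6 from [6, 3] -> [3]
  satisfied 2 clause(s); 4 remain; assigned so far: [6]
unit clause [3] forces x3=T; simplify:
  satisfied 2 clause(s); 2 remain; assigned so far: [3, 6]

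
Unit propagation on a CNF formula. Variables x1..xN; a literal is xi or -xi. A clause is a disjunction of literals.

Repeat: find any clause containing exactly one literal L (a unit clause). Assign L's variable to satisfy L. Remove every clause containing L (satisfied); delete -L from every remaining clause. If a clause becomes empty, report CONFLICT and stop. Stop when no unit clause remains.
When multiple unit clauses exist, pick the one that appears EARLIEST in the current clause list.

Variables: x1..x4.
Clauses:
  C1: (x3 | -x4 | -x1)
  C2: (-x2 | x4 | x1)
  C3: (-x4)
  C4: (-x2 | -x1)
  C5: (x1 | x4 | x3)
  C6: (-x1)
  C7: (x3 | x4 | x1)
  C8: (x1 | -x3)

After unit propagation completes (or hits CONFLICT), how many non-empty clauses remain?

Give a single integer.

Answer: 0

Derivation:
unit clause [-4] forces x4=F; simplify:
  drop 4 from [-2, 4, 1] -> [-2, 1]
  drop 4 from [1, 4, 3] -> [1, 3]
  drop 4 from [3, 4, 1] -> [3, 1]
  satisfied 2 clause(s); 6 remain; assigned so far: [4]
unit clause [-1] forces x1=F; simplify:
  drop 1 from [-2, 1] -> [-2]
  drop 1 from [1, 3] -> [3]
  drop 1 from [3, 1] -> [3]
  drop 1 from [1, -3] -> [-3]
  satisfied 2 clause(s); 4 remain; assigned so far: [1, 4]
unit clause [-2] forces x2=F; simplify:
  satisfied 1 clause(s); 3 remain; assigned so far: [1, 2, 4]
unit clause [3] forces x3=T; simplify:
  drop -3 from [-3] -> [] (empty!)
  satisfied 2 clause(s); 1 remain; assigned so far: [1, 2, 3, 4]
CONFLICT (empty clause)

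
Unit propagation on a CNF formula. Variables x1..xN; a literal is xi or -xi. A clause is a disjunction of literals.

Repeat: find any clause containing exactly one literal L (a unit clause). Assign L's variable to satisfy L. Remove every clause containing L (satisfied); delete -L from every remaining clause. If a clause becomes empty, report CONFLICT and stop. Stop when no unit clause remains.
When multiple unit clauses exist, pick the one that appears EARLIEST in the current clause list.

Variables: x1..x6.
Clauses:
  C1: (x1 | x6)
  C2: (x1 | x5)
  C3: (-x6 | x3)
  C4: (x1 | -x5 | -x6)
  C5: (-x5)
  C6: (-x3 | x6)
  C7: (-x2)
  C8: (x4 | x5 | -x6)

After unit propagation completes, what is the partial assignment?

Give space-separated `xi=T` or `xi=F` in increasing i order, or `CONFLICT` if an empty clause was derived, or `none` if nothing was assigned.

unit clause [-5] forces x5=F; simplify:
  drop 5 from [1, 5] -> [1]
  drop 5 from [4, 5, -6] -> [4, -6]
  satisfied 2 clause(s); 6 remain; assigned so far: [5]
unit clause [1] forces x1=T; simplify:
  satisfied 2 clause(s); 4 remain; assigned so far: [1, 5]
unit clause [-2] forces x2=F; simplify:
  satisfied 1 clause(s); 3 remain; assigned so far: [1, 2, 5]

Answer: x1=T x2=F x5=F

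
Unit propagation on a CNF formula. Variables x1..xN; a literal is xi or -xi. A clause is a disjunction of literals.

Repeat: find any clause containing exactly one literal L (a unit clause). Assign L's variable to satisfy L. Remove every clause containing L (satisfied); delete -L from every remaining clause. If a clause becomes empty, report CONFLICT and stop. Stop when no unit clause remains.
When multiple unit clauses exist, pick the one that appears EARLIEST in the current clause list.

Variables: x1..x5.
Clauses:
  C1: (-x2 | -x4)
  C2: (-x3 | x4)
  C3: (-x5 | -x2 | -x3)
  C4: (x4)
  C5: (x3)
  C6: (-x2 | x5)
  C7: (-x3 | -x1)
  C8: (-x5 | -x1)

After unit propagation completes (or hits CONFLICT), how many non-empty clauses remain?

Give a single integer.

Answer: 0

Derivation:
unit clause [4] forces x4=T; simplify:
  drop -4 from [-2, -4] -> [-2]
  satisfied 2 clause(s); 6 remain; assigned so far: [4]
unit clause [-2] forces x2=F; simplify:
  satisfied 3 clause(s); 3 remain; assigned so far: [2, 4]
unit clause [3] forces x3=T; simplify:
  drop -3 from [-3, -1] -> [-1]
  satisfied 1 clause(s); 2 remain; assigned so far: [2, 3, 4]
unit clause [-1] forces x1=F; simplify:
  satisfied 2 clause(s); 0 remain; assigned so far: [1, 2, 3, 4]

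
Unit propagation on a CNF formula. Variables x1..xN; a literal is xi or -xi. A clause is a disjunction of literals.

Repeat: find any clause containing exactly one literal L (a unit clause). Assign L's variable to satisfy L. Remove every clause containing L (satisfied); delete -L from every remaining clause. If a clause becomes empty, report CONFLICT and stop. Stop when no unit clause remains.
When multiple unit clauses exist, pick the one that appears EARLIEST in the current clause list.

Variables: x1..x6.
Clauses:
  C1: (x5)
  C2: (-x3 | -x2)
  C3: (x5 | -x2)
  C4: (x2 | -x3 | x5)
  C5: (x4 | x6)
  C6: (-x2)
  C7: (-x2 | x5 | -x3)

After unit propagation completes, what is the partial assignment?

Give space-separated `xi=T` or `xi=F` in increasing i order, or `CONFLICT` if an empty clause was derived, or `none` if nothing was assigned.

Answer: x2=F x5=T

Derivation:
unit clause [5] forces x5=T; simplify:
  satisfied 4 clause(s); 3 remain; assigned so far: [5]
unit clause [-2] forces x2=F; simplify:
  satisfied 2 clause(s); 1 remain; assigned so far: [2, 5]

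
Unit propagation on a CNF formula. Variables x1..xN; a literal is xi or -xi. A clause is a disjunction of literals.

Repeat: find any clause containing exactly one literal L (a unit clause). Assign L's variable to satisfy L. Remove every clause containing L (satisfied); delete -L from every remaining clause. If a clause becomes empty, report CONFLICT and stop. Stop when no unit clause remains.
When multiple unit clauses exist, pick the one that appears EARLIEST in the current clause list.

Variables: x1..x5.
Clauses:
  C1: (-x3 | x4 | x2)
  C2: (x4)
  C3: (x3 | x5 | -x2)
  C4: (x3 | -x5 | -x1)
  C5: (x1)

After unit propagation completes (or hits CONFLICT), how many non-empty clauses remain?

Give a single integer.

unit clause [4] forces x4=T; simplify:
  satisfied 2 clause(s); 3 remain; assigned so far: [4]
unit clause [1] forces x1=T; simplify:
  drop -1 from [3, -5, -1] -> [3, -5]
  satisfied 1 clause(s); 2 remain; assigned so far: [1, 4]

Answer: 2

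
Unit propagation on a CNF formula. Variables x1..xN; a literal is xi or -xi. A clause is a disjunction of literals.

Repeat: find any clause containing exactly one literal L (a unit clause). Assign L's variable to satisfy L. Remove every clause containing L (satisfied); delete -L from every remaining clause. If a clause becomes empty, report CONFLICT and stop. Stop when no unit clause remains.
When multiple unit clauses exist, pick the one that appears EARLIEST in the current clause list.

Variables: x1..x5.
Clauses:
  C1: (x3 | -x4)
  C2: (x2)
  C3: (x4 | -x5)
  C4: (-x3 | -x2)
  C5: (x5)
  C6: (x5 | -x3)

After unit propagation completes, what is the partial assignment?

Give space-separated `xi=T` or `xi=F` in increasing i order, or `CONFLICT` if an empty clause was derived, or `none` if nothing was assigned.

unit clause [2] forces x2=T; simplify:
  drop -2 from [-3, -2] -> [-3]
  satisfied 1 clause(s); 5 remain; assigned so far: [2]
unit clause [-3] forces x3=F; simplify:
  drop 3 from [3, -4] -> [-4]
  satisfied 2 clause(s); 3 remain; assigned so far: [2, 3]
unit clause [-4] forces x4=F; simplify:
  drop 4 from [4, -5] -> [-5]
  satisfied 1 clause(s); 2 remain; assigned so far: [2, 3, 4]
unit clause [-5] forces x5=F; simplify:
  drop 5 from [5] -> [] (empty!)
  satisfied 1 clause(s); 1 remain; assigned so far: [2, 3, 4, 5]
CONFLICT (empty clause)

Answer: CONFLICT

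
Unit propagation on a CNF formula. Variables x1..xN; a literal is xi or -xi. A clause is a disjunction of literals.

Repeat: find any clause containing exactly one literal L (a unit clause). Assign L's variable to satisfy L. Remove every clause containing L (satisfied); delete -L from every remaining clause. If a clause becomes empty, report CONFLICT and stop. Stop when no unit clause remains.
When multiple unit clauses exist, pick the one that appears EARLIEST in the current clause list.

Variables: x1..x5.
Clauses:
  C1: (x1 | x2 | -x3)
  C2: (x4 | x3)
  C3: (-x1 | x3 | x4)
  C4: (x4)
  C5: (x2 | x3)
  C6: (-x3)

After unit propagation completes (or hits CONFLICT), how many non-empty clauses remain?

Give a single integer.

unit clause [4] forces x4=T; simplify:
  satisfied 3 clause(s); 3 remain; assigned so far: [4]
unit clause [-3] forces x3=F; simplify:
  drop 3 from [2, 3] -> [2]
  satisfied 2 clause(s); 1 remain; assigned so far: [3, 4]
unit clause [2] forces x2=T; simplify:
  satisfied 1 clause(s); 0 remain; assigned so far: [2, 3, 4]

Answer: 0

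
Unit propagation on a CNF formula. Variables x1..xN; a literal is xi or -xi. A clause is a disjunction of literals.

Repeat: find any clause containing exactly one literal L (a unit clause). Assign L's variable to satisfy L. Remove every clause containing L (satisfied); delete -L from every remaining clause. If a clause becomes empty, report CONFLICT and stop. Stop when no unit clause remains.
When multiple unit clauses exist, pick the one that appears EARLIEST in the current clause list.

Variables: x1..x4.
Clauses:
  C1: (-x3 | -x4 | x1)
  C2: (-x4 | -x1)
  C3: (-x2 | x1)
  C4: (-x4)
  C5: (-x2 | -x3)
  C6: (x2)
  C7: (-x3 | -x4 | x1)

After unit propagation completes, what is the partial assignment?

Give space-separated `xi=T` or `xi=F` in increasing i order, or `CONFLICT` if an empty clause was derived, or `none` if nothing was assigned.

Answer: x1=T x2=T x3=F x4=F

Derivation:
unit clause [-4] forces x4=F; simplify:
  satisfied 4 clause(s); 3 remain; assigned so far: [4]
unit clause [2] forces x2=T; simplify:
  drop -2 from [-2, 1] -> [1]
  drop -2 from [-2, -3] -> [-3]
  satisfied 1 clause(s); 2 remain; assigned so far: [2, 4]
unit clause [1] forces x1=T; simplify:
  satisfied 1 clause(s); 1 remain; assigned so far: [1, 2, 4]
unit clause [-3] forces x3=F; simplify:
  satisfied 1 clause(s); 0 remain; assigned so far: [1, 2, 3, 4]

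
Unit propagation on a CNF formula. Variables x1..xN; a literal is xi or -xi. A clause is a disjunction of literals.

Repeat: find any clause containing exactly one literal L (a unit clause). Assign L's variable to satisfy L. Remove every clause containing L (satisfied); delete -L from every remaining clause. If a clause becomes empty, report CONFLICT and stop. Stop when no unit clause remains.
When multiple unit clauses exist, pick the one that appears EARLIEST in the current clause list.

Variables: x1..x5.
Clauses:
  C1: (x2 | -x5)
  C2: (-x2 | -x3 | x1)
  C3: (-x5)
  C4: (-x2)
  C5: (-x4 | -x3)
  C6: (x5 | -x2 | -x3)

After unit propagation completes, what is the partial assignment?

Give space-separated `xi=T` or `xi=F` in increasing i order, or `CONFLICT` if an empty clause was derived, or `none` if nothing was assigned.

unit clause [-5] forces x5=F; simplify:
  drop 5 from [5, -2, -3] -> [-2, -3]
  satisfied 2 clause(s); 4 remain; assigned so far: [5]
unit clause [-2] forces x2=F; simplify:
  satisfied 3 clause(s); 1 remain; assigned so far: [2, 5]

Answer: x2=F x5=F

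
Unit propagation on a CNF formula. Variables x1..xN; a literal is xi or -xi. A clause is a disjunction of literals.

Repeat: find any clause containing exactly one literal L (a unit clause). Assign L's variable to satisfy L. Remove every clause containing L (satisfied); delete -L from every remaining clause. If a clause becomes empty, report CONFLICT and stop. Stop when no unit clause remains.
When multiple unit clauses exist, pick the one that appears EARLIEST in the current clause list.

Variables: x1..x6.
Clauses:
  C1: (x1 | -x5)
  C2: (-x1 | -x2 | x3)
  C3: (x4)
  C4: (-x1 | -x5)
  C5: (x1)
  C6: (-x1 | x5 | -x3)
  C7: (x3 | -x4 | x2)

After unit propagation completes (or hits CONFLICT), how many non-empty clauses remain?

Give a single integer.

unit clause [4] forces x4=T; simplify:
  drop -4 from [3, -4, 2] -> [3, 2]
  satisfied 1 clause(s); 6 remain; assigned so far: [4]
unit clause [1] forces x1=T; simplify:
  drop -1 from [-1, -2, 3] -> [-2, 3]
  drop -1 from [-1, -5] -> [-5]
  drop -1 from [-1, 5, -3] -> [5, -3]
  satisfied 2 clause(s); 4 remain; assigned so far: [1, 4]
unit clause [-5] forces x5=F; simplify:
  drop 5 from [5, -3] -> [-3]
  satisfied 1 clause(s); 3 remain; assigned so far: [1, 4, 5]
unit clause [-3] forces x3=F; simplify:
  drop 3 from [-2, 3] -> [-2]
  drop 3 from [3, 2] -> [2]
  satisfied 1 clause(s); 2 remain; assigned so far: [1, 3, 4, 5]
unit clause [-2] forces x2=F; simplify:
  drop 2 from [2] -> [] (empty!)
  satisfied 1 clause(s); 1 remain; assigned so far: [1, 2, 3, 4, 5]
CONFLICT (empty clause)

Answer: 0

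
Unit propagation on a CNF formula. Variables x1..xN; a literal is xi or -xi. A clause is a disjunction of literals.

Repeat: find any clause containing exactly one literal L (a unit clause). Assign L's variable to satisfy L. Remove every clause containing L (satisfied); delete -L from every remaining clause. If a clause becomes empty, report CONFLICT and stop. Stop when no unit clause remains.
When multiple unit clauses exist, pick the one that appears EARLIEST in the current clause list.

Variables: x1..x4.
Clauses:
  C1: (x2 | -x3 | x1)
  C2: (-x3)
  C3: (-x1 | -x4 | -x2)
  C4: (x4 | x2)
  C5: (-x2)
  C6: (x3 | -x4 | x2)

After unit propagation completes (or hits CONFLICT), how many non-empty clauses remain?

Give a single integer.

unit clause [-3] forces x3=F; simplify:
  drop 3 from [3, -4, 2] -> [-4, 2]
  satisfied 2 clause(s); 4 remain; assigned so far: [3]
unit clause [-2] forces x2=F; simplify:
  drop 2 from [4, 2] -> [4]
  drop 2 from [-4, 2] -> [-4]
  satisfied 2 clause(s); 2 remain; assigned so far: [2, 3]
unit clause [4] forces x4=T; simplify:
  drop -4 from [-4] -> [] (empty!)
  satisfied 1 clause(s); 1 remain; assigned so far: [2, 3, 4]
CONFLICT (empty clause)

Answer: 0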